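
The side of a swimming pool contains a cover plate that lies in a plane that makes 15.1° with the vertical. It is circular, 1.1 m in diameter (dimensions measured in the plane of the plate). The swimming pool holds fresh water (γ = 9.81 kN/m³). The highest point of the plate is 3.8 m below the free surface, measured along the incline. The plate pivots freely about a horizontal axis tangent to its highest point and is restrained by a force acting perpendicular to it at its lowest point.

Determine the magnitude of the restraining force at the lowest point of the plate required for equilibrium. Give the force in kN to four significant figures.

P ≈ 20.20 kN

γ = 9.81 kN/m³.
The plate makes 15.1° with the vertical, i.e. θ = 90° − 15.1° = 74.9° to the horizontal. Measuring y along the incline from the free-surface line, vertical depth h = y·sinθ with sinθ = 0.965473.
The centroid is at the centre, 0.55 m below the top of the plate, so y_c = 3.8 + 0.55 = 4.35 m and h_c = 4.35 × 0.965473 = 4.19981 m.
A = π(0.55)² = 0.950332 m².
Resultant F = γ·h_c·A = 9.81 × 4.19981 × 0.950332 = 39.1538 kN.
I_c = πr⁴/4 = π × 0.55⁴/4 = 0.0718688 m⁴.
Centre of pressure: y_p = y_c + I_c/(y_c·A) = 4.35 + 0.0718688/(4.35 × 0.950332) = 4.35 + 0.017385 = 4.36738 m along the plane.
The resultant acts 0.55 + 0.017385 = 0.567385 m (along the plate) below the hinge at the top edge, so the moment about the hinge is M = F × 0.567385 = 39.1538 × 0.567385 = 22.2153 kN·m.
A normal force at the bottom, 1.1 m from the hinge, must supply this moment: P = 22.2153/1.1 = 20.1957 kN.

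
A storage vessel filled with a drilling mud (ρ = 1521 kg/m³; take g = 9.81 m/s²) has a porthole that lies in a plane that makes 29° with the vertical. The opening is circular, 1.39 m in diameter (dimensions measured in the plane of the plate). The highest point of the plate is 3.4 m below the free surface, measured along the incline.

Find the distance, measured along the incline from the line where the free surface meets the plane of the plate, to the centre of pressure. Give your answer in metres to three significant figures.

y_p = 4.12 m

γ = ρg = 1521 × 9.81 / 1000 = 14.92101 kN/m³.
The plate makes 29° with the vertical, i.e. θ = 90° − 29° = 61° to the horizontal. Measuring y along the incline from the free-surface line, vertical depth h = y·sinθ with sinθ = 0.874620.
The centroid is at the centre, 0.695 m below the top of the plate, so y_c = 3.4 + 0.695 = 4.095 m and h_c = 4.095 × 0.874620 = 3.58157 m.
A = π(0.695)² = 1.51747 m².
Resultant F = γ·h_c·A = 14.92101 × 3.58157 × 1.51747 = 81.0946 kN.
I_c = πr⁴/4 = π × 0.695⁴/4 = 0.183244 m⁴.
Centre of pressure: y_p = y_c + I_c/(y_c·A) = 4.095 + 0.183244/(4.095 × 1.51747) = 4.095 + 0.0294887 = 4.12449 m along the plane.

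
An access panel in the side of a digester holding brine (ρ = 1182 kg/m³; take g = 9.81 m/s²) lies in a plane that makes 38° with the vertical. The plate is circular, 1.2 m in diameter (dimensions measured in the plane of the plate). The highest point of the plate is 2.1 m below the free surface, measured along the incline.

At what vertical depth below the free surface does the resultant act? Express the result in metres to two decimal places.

γ = ρg = 1182 × 9.81 / 1000 = 11.59542 kN/m³.
The plate makes 38° with the vertical, i.e. θ = 90° − 38° = 52° to the horizontal. Measuring y along the incline from the free-surface line, vertical depth h = y·sinθ with sinθ = 0.788011.
The centroid is at the centre, 0.6 m below the top of the plate, so y_c = 2.1 + 0.6 = 2.7 m and h_c = 2.7 × 0.788011 = 2.12763 m.
A = π(0.6)² = 1.13097 m².
Resultant F = γ·h_c·A = 11.59542 × 2.12763 × 1.13097 = 27.9019 kN.
I_c = πr⁴/4 = π × 0.6⁴/4 = 0.101788 m⁴.
Centre of pressure: y_p = y_c + I_c/(y_c·A) = 2.7 + 0.101788/(2.7 × 1.13097) = 2.7 + 0.0333336 = 2.73333 m along the plane.
Vertically, h_p = y_p·sinθ = 2.73333 × 0.788011 = 2.15389 m.

h_p = 2.15 m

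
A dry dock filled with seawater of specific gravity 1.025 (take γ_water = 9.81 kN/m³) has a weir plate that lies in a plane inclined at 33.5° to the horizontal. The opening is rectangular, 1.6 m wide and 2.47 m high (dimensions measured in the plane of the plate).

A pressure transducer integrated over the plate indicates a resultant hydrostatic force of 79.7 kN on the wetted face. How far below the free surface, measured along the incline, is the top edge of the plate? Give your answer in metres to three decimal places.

γ = 1.025 × 9.81 = 10.05525 kN/m³.
A = 1.6 × 2.47 = 3.952 m².
From F = γ·h_c·A, the centroid depth is h_c = 79.7/(10.05525 × 3.952) = 2.00562 m.
Let θ = 33.5° be the plate's angle to the horizontal; measure y along the incline from where the plane meets the free surface. Vertical depth h = y·sinθ with sinθ = 0.551937.
Along the incline, y_c = h_c/sinθ = 2.00562/0.551937 = 3.63378 m.
The centroid lies 2.47/2 = 1.235 m below the top edge, so the top edge sits at y_top = 3.63378 − 1.235 = 2.39878 m along the incline.

y_top ≈ 2.399 m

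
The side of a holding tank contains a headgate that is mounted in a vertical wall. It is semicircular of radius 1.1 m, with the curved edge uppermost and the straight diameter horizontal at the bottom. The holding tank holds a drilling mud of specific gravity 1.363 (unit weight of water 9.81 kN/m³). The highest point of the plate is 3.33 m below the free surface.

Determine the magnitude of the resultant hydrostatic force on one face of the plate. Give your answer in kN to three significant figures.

F ≈ 101 kN

γ = 1.363 × 9.81 = 13.37103 kN/m³.
The centroid lies 4r/(3π) = 0.466854 m above the diameter, so r − 4r/(3π) = 1.1 − 0.466854 = 0.633146 m below the topmost point, so the centroid depth is h_c = 3.33 + 0.633146 = 3.96315 m.
A = πr²/2 = π × 1.1²/2 = 1.90066 m².
Resultant F = γ·h_c·A = 13.37103 × 3.96315 × 1.90066 = 100.719 kN.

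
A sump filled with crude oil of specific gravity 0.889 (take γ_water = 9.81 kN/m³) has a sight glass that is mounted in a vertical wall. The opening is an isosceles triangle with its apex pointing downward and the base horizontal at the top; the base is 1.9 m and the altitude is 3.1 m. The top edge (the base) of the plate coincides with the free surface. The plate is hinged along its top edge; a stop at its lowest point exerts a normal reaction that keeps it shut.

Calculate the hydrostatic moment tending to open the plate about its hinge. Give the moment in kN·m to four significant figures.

M ≈ 41.14 kN·m

γ = 0.889 × 9.81 = 8.72109 kN/m³.
With the apex down, the centroid sits h/3 = 3.1/3 = 1.03333 m below the base (the top edge), so the centroid depth is h_c = 1.03333 m.
A = ½ × 1.9 × 3.1 = 2.945 m².
Resultant F = γ·h_c·A = 8.72109 × 1.03333 × 2.945 = 26.5396 kN.
I_c = b·h³/36 = 1.9 × 3.1³/36 = 1.5723 m⁴.
Centre of pressure: y_p = y_c + I_c/(y_c·A) = 1.03333 + 1.5723/(1.03333 × 2.945) = 1.03333 + 0.516667 = 1.55 m along the plane.
The resultant acts 1.03333 + 0.516667 = 1.55 m (along the plate) below the hinge at the top edge, so the moment about the hinge is M = F × 1.55 = 26.5396 × 1.55 = 41.1364 kN·m.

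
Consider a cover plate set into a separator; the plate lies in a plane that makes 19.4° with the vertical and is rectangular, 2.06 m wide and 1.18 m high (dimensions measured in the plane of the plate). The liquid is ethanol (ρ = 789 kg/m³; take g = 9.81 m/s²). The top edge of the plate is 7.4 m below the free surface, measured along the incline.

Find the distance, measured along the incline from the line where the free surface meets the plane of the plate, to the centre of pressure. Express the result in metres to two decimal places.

y_p = 8.00 m

γ = ρg = 789 × 9.81 / 1000 = 7.74009 kN/m³.
The plate makes 19.4° with the vertical, i.e. θ = 90° − 19.4° = 70.6° to the horizontal. Measuring y along the incline from the free-surface line, vertical depth h = y·sinθ with sinθ = 0.943223.
The centroid lies 1.18/2 = 0.59 m below the top edge, so y_c = 7.4 + 0.59 = 7.99 m and h_c = 7.99 × 0.943223 = 7.53635 m.
A = 2.06 × 1.18 = 2.4308 m².
Resultant F = γ·h_c·A = 7.74009 × 7.53635 × 2.4308 = 141.793 kN.
I_c = b·h³/12 = 2.06 × 1.18³/12 = 0.282054 m⁴.
Centre of pressure: y_p = y_c + I_c/(y_c·A) = 7.99 + 0.282054/(7.99 × 2.4308) = 7.99 + 0.0145223 = 8.00452 m along the plane.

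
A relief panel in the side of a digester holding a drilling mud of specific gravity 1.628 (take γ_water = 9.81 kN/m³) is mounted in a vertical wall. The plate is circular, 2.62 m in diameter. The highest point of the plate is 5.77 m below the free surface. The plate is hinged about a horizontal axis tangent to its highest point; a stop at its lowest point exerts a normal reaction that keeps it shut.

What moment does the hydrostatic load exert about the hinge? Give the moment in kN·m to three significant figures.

γ = 1.628 × 9.81 = 15.97068 kN/m³.
The centroid is at the centre, 1.31 m below the top of the plate, so the centroid depth is h_c = 5.77 + 1.31 = 7.08 m.
A = π(1.31)² = 5.39129 m².
Resultant F = γ·h_c·A = 15.97068 × 7.08 × 5.39129 = 609.606 kN.
I_c = πr⁴/4 = π × 1.31⁴/4 = 2.313 m⁴.
Centre of pressure: y_p = y_c + I_c/(y_c·A) = 7.08 + 2.313/(7.08 × 5.39129) = 7.08 + 0.0605968 = 7.1406 m along the plane.
The resultant acts 1.31 + 0.0605968 = 1.3706 m (along the plate) below the hinge at the top edge, so the moment about the hinge is M = F × 1.3706 = 609.606 × 1.3706 = 835.526 kN·m.

M ≈ 836 kN·m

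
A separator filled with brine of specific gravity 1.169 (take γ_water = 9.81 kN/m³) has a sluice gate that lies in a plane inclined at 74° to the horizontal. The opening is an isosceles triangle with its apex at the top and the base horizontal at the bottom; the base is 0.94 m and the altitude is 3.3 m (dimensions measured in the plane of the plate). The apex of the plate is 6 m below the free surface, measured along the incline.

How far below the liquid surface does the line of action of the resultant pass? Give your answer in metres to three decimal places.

γ = 1.169 × 9.81 = 11.46789 kN/m³.
Let θ = 74° be the plate's angle to the horizontal; measure y along the incline from where the plane meets the free surface. Vertical depth h = y·sinθ with sinθ = 0.961262.
With the apex up, the centroid sits 2h/3 = 2 × 3.3/3 = 2.2 m below the apex, so y_c = 6 + 2.2 = 8.2 m and h_c = 8.2 × 0.961262 = 7.88235 m.
A = ½ × 0.94 × 3.3 = 1.551 m².
Resultant F = γ·h_c·A = 11.46789 × 7.88235 × 1.551 = 140.201 kN.
I_c = b·h³/36 = 0.94 × 3.3³/36 = 0.938355 m⁴.
Centre of pressure: y_p = y_c + I_c/(y_c·A) = 8.2 + 0.938355/(8.2 × 1.551) = 8.2 + 0.0737805 = 8.27378 m along the plane.
Vertically, h_p = y_p·sinθ = 8.27378 × 0.961262 = 7.95327 m.

h_p = 7.953 m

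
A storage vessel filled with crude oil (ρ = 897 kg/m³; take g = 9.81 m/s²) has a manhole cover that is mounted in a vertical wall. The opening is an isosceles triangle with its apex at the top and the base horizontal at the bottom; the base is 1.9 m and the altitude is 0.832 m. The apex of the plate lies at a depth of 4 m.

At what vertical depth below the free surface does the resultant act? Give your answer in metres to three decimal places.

γ = ρg = 897 × 9.81 / 1000 = 8.79957 kN/m³.
With the apex up, the centroid sits 2h/3 = 2 × 0.832/3 = 0.554667 m below the apex, so the centroid depth is h_c = 4 + 0.554667 = 4.55467 m.
A = ½ × 1.9 × 0.832 = 0.7904 m².
Resultant F = γ·h_c·A = 8.79957 × 4.55467 × 0.7904 = 31.6786 kN.
I_c = b·h³/36 = 1.9 × 0.832³/36 = 0.0303963 m⁴.
Centre of pressure: y_p = y_c + I_c/(y_c·A) = 4.55467 + 0.0303963/(4.55467 × 0.7904) = 4.55467 + 0.00844339 = 4.56311 m along the plane.

h_p = 4.563 m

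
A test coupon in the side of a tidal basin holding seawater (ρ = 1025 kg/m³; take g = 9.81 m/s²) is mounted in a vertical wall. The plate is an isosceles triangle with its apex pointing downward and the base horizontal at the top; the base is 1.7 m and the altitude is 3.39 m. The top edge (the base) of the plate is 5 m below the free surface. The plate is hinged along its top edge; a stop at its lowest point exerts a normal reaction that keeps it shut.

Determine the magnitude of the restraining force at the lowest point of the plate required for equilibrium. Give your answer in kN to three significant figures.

γ = ρg = 1025 × 9.81 / 1000 = 10.05525 kN/m³.
With the apex down, the centroid sits h/3 = 3.39/3 = 1.13 m below the base (the top edge), so the centroid depth is h_c = 5 + 1.13 = 6.13 m.
A = ½ × 1.7 × 3.39 = 2.8815 m².
Resultant F = γ·h_c·A = 10.05525 × 6.13 × 2.8815 = 177.612 kN.
I_c = b·h³/36 = 1.7 × 3.39³/36 = 1.83969 m⁴.
Centre of pressure: y_p = y_c + I_c/(y_c·A) = 6.13 + 1.83969/(6.13 × 2.8815) = 6.13 + 0.104152 = 6.23415 m along the plane.
The resultant acts 1.13 + 0.104152 = 1.23415 m (along the plate) below the hinge at the top edge, so the moment about the hinge is M = F × 1.23415 = 177.612 × 1.23415 = 219.2 kN·m.
A normal force at the bottom, 3.39 m from the hinge, must supply this moment: P = 219.2/3.39 = 64.6608 kN.

P ≈ 64.7 kN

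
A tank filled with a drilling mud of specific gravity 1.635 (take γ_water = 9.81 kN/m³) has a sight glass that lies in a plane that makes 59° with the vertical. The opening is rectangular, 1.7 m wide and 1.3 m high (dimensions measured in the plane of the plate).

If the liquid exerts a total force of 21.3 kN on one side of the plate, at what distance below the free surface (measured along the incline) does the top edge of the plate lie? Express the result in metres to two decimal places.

γ = 1.635 × 9.81 = 16.03935 kN/m³.
A = 1.7 × 1.3 = 2.21 m².
From F = γ·h_c·A, the centroid depth is h_c = 21.3/(16.03935 × 2.21) = 0.600898 m.
The plate makes 59° with the vertical, i.e. θ = 90° − 59° = 31° to the horizontal. Measuring y along the incline from the free-surface line, vertical depth h = y·sinθ with sinθ = 0.515038.
Along the incline, y_c = h_c/sinθ = 0.600898/0.515038 = 1.16671 m.
The centroid lies 1.3/2 = 0.65 m below the top edge, so the top edge sits at y_top = 1.16671 − 0.65 = 0.51671 m along the incline.

y_top ≈ 0.52 m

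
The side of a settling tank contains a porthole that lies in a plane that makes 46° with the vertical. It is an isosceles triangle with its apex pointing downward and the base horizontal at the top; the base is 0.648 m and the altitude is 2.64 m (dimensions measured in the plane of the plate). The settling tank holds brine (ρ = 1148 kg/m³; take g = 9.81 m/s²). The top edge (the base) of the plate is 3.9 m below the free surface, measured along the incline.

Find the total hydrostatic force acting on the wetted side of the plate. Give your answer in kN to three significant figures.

F ≈ 32.0 kN

γ = ρg = 1148 × 9.81 / 1000 = 11.26188 kN/m³.
The plate makes 46° with the vertical, i.e. θ = 90° − 46° = 44° to the horizontal. Measuring y along the incline from the free-surface line, vertical depth h = y·sinθ with sinθ = 0.694658.
With the apex down, the centroid sits h/3 = 2.64/3 = 0.88 m below the base (the top edge), so y_c = 3.9 + 0.88 = 4.78 m and h_c = 4.78 × 0.694658 = 3.32047 m.
A = ½ × 0.648 × 2.64 = 0.85536 m².
Resultant F = γ·h_c·A = 11.26188 × 3.32047 × 0.85536 = 31.986 kN.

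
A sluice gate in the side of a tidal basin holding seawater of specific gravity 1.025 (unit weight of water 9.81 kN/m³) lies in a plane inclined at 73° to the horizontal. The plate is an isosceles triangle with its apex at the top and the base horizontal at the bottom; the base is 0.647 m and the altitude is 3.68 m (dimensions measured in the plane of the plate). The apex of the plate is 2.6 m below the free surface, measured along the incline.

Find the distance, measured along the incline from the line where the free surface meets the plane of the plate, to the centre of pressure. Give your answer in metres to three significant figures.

y_p = 5.20 m

γ = 1.025 × 9.81 = 10.05525 kN/m³.
Let θ = 73° be the plate's angle to the horizontal; measure y along the incline from where the plane meets the free surface. Vertical depth h = y·sinθ with sinθ = 0.956305.
With the apex up, the centroid sits 2h/3 = 2 × 3.68/3 = 2.45333 m below the apex, so y_c = 2.6 + 2.45333 = 5.05333 m and h_c = 5.05333 × 0.956305 = 4.83252 m.
A = ½ × 0.647 × 3.68 = 1.19048 m².
Resultant F = γ·h_c·A = 10.05525 × 4.83252 × 1.19048 = 57.848 kN.
I_c = b·h³/36 = 0.647 × 3.68³/36 = 0.895664 m⁴.
Centre of pressure: y_p = y_c + I_c/(y_c·A) = 5.05333 + 0.895664/(5.05333 × 1.19048) = 5.05333 + 0.148883 = 5.20221 m along the plane.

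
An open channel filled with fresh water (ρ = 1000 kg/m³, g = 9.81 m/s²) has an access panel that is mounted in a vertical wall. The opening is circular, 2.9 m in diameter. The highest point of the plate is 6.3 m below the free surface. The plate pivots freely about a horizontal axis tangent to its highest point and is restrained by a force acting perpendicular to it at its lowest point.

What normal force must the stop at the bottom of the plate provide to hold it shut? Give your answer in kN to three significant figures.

P ≈ 263 kN

γ = ρg = 1000 × 9.81 = 9810 N/m³ = 9.81 kN/m³.
The centroid is at the centre, 1.45 m below the top of the plate, so the centroid depth is h_c = 6.3 + 1.45 = 7.75 m.
A = π(1.45)² = 6.6052 m².
Resultant F = γ·h_c·A = 9.81 × 7.75 × 6.6052 = 502.177 kN.
I_c = πr⁴/4 = π × 1.45⁴/4 = 3.47186 m⁴.
Centre of pressure: y_p = y_c + I_c/(y_c·A) = 7.75 + 3.47186/(7.75 × 6.6052) = 7.75 + 0.0678226 = 7.81782 m along the plane.
The resultant acts 1.45 + 0.0678226 = 1.51782 m (along the plate) below the hinge at the top edge, so the moment about the hinge is M = F × 1.51782 = 502.177 × 1.51782 = 762.214 kN·m.
A normal force at the bottom, 2.9 m from the hinge, must supply this moment: P = 762.214/2.9 = 262.832 kN.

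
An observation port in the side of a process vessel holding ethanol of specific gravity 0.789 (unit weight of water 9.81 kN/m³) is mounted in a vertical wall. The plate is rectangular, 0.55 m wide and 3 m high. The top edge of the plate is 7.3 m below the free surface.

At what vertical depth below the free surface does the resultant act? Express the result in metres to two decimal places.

h_p = 8.89 m

γ = 0.789 × 9.81 = 7.74009 kN/m³.
The centroid lies 3/2 = 1.5 m below the top edge, so the centroid depth is h_c = 7.3 + 1.5 = 8.8 m.
A = 0.55 × 3 = 1.65 m².
Resultant F = γ·h_c·A = 7.74009 × 8.8 × 1.65 = 112.386 kN.
I_c = b·h³/12 = 0.55 × 3³/12 = 1.2375 m⁴.
Centre of pressure: y_p = y_c + I_c/(y_c·A) = 8.8 + 1.2375/(8.8 × 1.65) = 8.8 + 0.0852273 = 8.88523 m along the plane.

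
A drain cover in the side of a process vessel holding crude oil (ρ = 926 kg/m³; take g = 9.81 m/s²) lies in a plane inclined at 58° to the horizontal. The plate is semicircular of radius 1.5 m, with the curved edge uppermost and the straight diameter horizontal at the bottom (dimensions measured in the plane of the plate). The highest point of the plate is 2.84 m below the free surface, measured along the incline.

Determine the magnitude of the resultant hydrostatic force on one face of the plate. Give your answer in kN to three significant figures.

γ = ρg = 926 × 9.81 / 1000 = 9.08406 kN/m³.
Let θ = 58° be the plate's angle to the horizontal; measure y along the incline from where the plane meets the free surface. Vertical depth h = y·sinθ with sinθ = 0.848048.
The centroid lies 4r/(3π) = 0.63662 m above the diameter, so r − 4r/(3π) = 1.5 − 0.63662 = 0.86338 m below the topmost point, so y_c = 2.84 + 0.86338 = 3.70338 m and h_c = 3.70338 × 0.848048 = 3.14064 m.
A = πr²/2 = π × 1.5²/2 = 3.53429 m².
Resultant F = γ·h_c·A = 9.08406 × 3.14064 × 3.53429 = 100.832 kN.

F ≈ 101 kN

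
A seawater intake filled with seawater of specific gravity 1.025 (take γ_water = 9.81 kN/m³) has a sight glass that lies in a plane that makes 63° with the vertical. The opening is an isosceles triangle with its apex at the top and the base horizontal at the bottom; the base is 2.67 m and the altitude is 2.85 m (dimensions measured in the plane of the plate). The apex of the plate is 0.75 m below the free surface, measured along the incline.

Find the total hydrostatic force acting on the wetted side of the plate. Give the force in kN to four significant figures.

F ≈ 46.03 kN

γ = 1.025 × 9.81 = 10.05525 kN/m³.
The plate makes 63° with the vertical, i.e. θ = 90° − 63° = 27° to the horizontal. Measuring y along the incline from the free-surface line, vertical depth h = y·sinθ with sinθ = 0.453990.
With the apex up, the centroid sits 2h/3 = 2 × 2.85/3 = 1.9 m below the apex, so y_c = 0.75 + 1.9 = 2.65 m and h_c = 2.65 × 0.453990 = 1.20307 m.
A = ½ × 2.67 × 2.85 = 3.80475 m².
Resultant F = γ·h_c·A = 10.05525 × 1.20307 × 3.80475 = 46.0267 kN.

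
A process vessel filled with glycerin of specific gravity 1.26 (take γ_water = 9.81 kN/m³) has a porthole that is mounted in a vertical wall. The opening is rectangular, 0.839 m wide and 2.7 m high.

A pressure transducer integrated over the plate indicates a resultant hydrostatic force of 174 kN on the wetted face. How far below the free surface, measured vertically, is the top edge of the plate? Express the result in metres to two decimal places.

γ = 1.26 × 9.81 = 12.3606 kN/m³.
A = 0.839 × 2.7 = 2.2653 m².
From F = γ·h_c·A, the centroid depth is h_c = 174/(12.3606 × 2.2653) = 6.21418 m.
The centroid lies 2.7/2 = 1.35 m below the top edge, so the top edge sits at h_top = 6.21418 − 1.35 = 4.86418 m below the surface.

d_top ≈ 4.86 m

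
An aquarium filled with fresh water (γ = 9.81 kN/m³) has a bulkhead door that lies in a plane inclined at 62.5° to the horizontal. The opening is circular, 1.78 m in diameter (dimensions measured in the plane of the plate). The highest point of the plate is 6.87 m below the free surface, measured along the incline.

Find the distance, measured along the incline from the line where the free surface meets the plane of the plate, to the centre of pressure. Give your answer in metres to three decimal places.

γ = 9.81 kN/m³.
Let θ = 62.5° be the plate's angle to the horizontal; measure y along the incline from where the plane meets the free surface. Vertical depth h = y·sinθ with sinθ = 0.887011.
The centroid is at the centre, 0.89 m below the top of the plate, so y_c = 6.87 + 0.89 = 7.76 m and h_c = 7.76 × 0.887011 = 6.88321 m.
A = π(0.89)² = 2.48846 m².
Resultant F = γ·h_c·A = 9.81 × 6.88321 × 2.48846 = 168.031 kN.
I_c = πr⁴/4 = π × 0.89⁴/4 = 0.492776 m⁴.
Centre of pressure: y_p = y_c + I_c/(y_c·A) = 7.76 + 0.492776/(7.76 × 2.48846) = 7.76 + 0.0255186 = 7.78552 m along the plane.

y_p = 7.786 m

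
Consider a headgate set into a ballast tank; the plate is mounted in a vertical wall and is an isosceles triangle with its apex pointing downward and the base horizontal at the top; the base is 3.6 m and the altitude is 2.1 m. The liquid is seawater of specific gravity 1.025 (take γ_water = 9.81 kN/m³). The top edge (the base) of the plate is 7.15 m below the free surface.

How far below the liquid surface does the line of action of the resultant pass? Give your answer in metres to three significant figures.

γ = 1.025 × 9.81 = 10.05525 kN/m³.
With the apex down, the centroid sits h/3 = 2.1/3 = 0.7 m below the base (the top edge), so the centroid depth is h_c = 7.15 + 0.7 = 7.85 m.
A = ½ × 3.6 × 2.1 = 3.78 m².
Resultant F = γ·h_c·A = 10.05525 × 7.85 × 3.78 = 298.369 kN.
I_c = b·h³/36 = 3.6 × 2.1³/36 = 0.9261 m⁴.
Centre of pressure: y_p = y_c + I_c/(y_c·A) = 7.85 + 0.9261/(7.85 × 3.78) = 7.85 + 0.0312102 = 7.88121 m along the plane.

h_p = 7.88 m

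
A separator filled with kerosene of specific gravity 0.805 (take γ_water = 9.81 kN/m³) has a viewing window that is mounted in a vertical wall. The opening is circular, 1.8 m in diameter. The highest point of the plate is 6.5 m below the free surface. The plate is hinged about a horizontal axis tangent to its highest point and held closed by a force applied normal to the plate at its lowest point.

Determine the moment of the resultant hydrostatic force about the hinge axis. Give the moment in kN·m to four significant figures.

M ≈ 137.9 kN·m

γ = 0.805 × 9.81 = 7.89705 kN/m³.
The centroid is at the centre, 0.9 m below the top of the plate, so the centroid depth is h_c = 6.5 + 0.9 = 7.4 m.
A = π(0.9)² = 2.54469 m².
Resultant F = γ·h_c·A = 7.89705 × 7.4 × 2.54469 = 148.707 kN.
I_c = πr⁴/4 = π × 0.9⁴/4 = 0.5153 m⁴.
Centre of pressure: y_p = y_c + I_c/(y_c·A) = 7.4 + 0.5153/(7.4 × 2.54469) = 7.4 + 0.0273649 = 7.42736 m along the plane.
The resultant acts 0.9 + 0.0273649 = 0.927365 m (along the plate) below the hinge at the top edge, so the moment about the hinge is M = F × 0.927365 = 148.707 × 0.927365 = 137.906 kN·m.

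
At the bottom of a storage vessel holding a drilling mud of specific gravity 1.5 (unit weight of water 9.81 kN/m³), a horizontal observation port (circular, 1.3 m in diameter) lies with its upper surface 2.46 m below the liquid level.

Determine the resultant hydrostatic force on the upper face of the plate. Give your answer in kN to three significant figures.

γ = 1.5 × 9.81 = 14.715 kN/m³.
The plate is horizontal, so pressure is uniform at p = γ·h = 14.715 × 2.46 = 36.1989 kN/m².
A = π(0.65)² = 1.32732 m².
F = p·A = 36.1989 × 1.32732 = 48.0475 kN.

F ≈ 48.0 kN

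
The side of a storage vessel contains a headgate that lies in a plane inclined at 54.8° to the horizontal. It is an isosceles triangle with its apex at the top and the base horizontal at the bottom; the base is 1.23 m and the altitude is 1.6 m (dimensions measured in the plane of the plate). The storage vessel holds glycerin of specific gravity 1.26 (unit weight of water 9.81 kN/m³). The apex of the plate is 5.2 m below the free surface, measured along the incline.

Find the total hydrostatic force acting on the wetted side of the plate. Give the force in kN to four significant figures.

γ = 1.26 × 9.81 = 12.3606 kN/m³.
Let θ = 54.8° be the plate's angle to the horizontal; measure y along the incline from where the plane meets the free surface. Vertical depth h = y·sinθ with sinθ = 0.817145.
With the apex up, the centroid sits 2h/3 = 2 × 1.6/3 = 1.06667 m below the apex, so y_c = 5.2 + 1.06667 = 6.26667 m and h_c = 6.26667 × 0.817145 = 5.12078 m.
A = ½ × 1.23 × 1.6 = 0.984 m².
Resultant F = γ·h_c·A = 12.3606 × 5.12078 × 0.984 = 62.2832 kN.

F ≈ 62.28 kN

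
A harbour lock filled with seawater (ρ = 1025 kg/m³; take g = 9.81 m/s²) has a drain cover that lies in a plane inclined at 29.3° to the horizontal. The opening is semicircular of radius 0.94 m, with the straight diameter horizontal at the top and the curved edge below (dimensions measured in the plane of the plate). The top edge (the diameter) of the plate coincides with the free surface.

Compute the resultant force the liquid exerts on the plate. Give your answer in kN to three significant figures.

γ = ρg = 1025 × 9.81 / 1000 = 10.05525 kN/m³.
Let θ = 29.3° be the plate's angle to the horizontal; measure y along the incline from where the plane meets the free surface. Vertical depth h = y·sinθ with sinθ = 0.489382.
The centroid of a semicircle lies 4r/(3π) = 0.398948 m from the diameter, here below the top edge, so y_c = 0.398948 m and h_c = 0.398948 × 0.489382 = 0.195238 m.
A = πr²/2 = π × 0.94²/2 = 1.38796 m².
Resultant F = γ·h_c·A = 10.05525 × 0.195238 × 1.38796 = 2.7248 kN.

F ≈ 2.72 kN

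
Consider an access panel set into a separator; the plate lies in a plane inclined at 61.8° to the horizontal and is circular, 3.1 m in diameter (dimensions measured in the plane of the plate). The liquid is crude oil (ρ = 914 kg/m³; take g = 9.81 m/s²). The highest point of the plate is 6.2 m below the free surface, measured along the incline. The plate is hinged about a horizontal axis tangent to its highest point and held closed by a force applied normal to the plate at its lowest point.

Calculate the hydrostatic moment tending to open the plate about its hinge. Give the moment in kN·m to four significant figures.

M ≈ 752.3 kN·m

γ = ρg = 914 × 9.81 / 1000 = 8.96634 kN/m³.
Let θ = 61.8° be the plate's angle to the horizontal; measure y along the incline from where the plane meets the free surface. Vertical depth h = y·sinθ with sinθ = 0.881303.
The centroid is at the centre, 1.55 m below the top of the plate, so y_c = 6.2 + 1.55 = 7.75 m and h_c = 7.75 × 0.881303 = 6.8301 m.
A = π(1.55)² = 7.54768 m².
Resultant F = γ·h_c·A = 8.96634 × 6.8301 × 7.54768 = 462.227 kN.
I_c = πr⁴/4 = π × 1.55⁴/4 = 4.53332 m⁴.
Centre of pressure: y_p = y_c + I_c/(y_c·A) = 7.75 + 4.53332/(7.75 × 7.54768) = 7.75 + 0.0774999 = 7.8275 m along the plane.
The resultant acts 1.55 + 0.0774999 = 1.6275 m (along the plate) below the hinge at the top edge, so the moment about the hinge is M = F × 1.6275 = 462.227 × 1.6275 = 752.274 kN·m.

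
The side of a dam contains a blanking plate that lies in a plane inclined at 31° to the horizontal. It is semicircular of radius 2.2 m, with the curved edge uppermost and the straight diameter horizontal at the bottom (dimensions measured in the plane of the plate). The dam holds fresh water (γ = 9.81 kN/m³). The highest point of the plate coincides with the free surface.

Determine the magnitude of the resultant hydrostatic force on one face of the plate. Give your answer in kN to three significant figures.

F ≈ 48.6 kN

γ = 9.81 kN/m³.
Let θ = 31° be the plate's angle to the horizontal; measure y along the incline from where the plane meets the free surface. Vertical depth h = y·sinθ with sinθ = 0.515038.
The centroid lies 4r/(3π) = 0.933709 m above the diameter, so r − 4r/(3π) = 2.2 − 0.933709 = 1.26629 m below the topmost point, so y_c = 1.26629 m and h_c = 1.26629 × 0.515038 = 0.652187 m.
A = πr²/2 = π × 2.2²/2 = 7.60265 m².
Resultant F = γ·h_c·A = 9.81 × 0.652187 × 7.60265 = 48.6414 kN.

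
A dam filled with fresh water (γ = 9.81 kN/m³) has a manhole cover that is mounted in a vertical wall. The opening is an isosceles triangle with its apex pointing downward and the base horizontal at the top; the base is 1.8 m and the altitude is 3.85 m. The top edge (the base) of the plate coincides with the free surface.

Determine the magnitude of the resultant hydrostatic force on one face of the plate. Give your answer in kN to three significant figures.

F ≈ 43.6 kN

γ = 9.81 kN/m³.
With the apex down, the centroid sits h/3 = 3.85/3 = 1.28333 m below the base (the top edge), so the centroid depth is h_c = 1.28333 m.
A = ½ × 1.8 × 3.85 = 3.465 m².
Resultant F = γ·h_c·A = 9.81 × 1.28333 × 3.465 = 43.6225 kN.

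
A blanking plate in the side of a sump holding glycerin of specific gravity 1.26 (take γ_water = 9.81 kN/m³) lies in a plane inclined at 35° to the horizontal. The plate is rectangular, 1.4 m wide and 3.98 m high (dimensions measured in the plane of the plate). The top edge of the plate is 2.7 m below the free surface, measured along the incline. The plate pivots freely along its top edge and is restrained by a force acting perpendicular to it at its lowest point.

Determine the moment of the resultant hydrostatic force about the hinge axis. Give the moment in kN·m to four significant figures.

γ = 1.26 × 9.81 = 12.3606 kN/m³.
Let θ = 35° be the plate's angle to the horizontal; measure y along the incline from where the plane meets the free surface. Vertical depth h = y·sinθ with sinθ = 0.573576.
The centroid lies 3.98/2 = 1.99 m below the top edge, so y_c = 2.7 + 1.99 = 4.69 m and h_c = 4.69 × 0.573576 = 2.69007 m.
A = 1.4 × 3.98 = 5.572 m².
Resultant F = γ·h_c·A = 12.3606 × 2.69007 × 5.572 = 185.274 kN.
I_c = b·h³/12 = 1.4 × 3.98³/12 = 7.35523 m⁴.
Centre of pressure: y_p = y_c + I_c/(y_c·A) = 4.69 + 7.35523/(4.69 × 5.572) = 4.69 + 0.281457 = 4.97146 m along the plane.
The resultant acts 1.99 + 0.281457 = 2.27146 m (along the plate) below the hinge at the top edge, so the moment about the hinge is M = F × 2.27146 = 185.274 × 2.27146 = 420.842 kN·m.

M ≈ 420.8 kN·m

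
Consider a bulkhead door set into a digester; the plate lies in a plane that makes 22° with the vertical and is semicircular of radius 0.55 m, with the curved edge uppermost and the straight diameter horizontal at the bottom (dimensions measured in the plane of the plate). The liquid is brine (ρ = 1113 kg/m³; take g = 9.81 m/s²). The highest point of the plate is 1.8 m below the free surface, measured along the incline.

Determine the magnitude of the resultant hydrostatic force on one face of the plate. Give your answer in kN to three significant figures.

F ≈ 10.2 kN

γ = ρg = 1113 × 9.81 / 1000 = 10.91853 kN/m³.
The plate makes 22° with the vertical, i.e. θ = 90° − 22° = 68° to the horizontal. Measuring y along the incline from the free-surface line, vertical depth h = y·sinθ with sinθ = 0.927184.
The centroid lies 4r/(3π) = 0.233427 m above the diameter, so r − 4r/(3π) = 0.55 − 0.233427 = 0.316573 m below the topmost point, so y_c = 1.8 + 0.316573 = 2.11657 m and h_c = 2.11657 × 0.927184 = 1.96245 m.
A = πr²/2 = π × 0.55²/2 = 0.475166 m².
Resultant F = γ·h_c·A = 10.91853 × 1.96245 × 0.475166 = 10.1814 kN.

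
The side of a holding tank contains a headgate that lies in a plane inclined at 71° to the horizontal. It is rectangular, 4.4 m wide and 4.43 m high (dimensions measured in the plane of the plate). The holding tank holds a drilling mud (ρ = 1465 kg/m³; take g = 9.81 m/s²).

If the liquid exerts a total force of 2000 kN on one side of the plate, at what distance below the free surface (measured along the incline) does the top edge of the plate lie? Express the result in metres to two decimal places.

y_top ≈ 5.34 m

γ = ρg = 1465 × 9.81 / 1000 = 14.37165 kN/m³.
A = 4.4 × 4.43 = 19.492 m².
From F = γ·h_c·A, the centroid depth is h_c = 2000/(14.37165 × 19.492) = 7.13949 m.
Let θ = 71° be the plate's angle to the horizontal; measure y along the incline from where the plane meets the free surface. Vertical depth h = y·sinθ with sinθ = 0.945519.
Along the incline, y_c = h_c/sinθ = 7.13949/0.945519 = 7.55087 m.
The centroid lies 4.43/2 = 2.215 m below the top edge, so the top edge sits at y_top = 7.55087 − 2.215 = 5.33587 m along the incline.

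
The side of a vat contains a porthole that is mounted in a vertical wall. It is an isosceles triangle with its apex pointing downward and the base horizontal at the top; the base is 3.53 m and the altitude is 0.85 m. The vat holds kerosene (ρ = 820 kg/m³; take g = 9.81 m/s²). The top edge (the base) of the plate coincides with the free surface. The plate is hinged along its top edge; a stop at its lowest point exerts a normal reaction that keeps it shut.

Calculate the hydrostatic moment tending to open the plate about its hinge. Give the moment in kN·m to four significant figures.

γ = ρg = 820 × 9.81 / 1000 = 8.0442 kN/m³.
With the apex down, the centroid sits h/3 = 0.85/3 = 0.283333 m below the base (the top edge), so the centroid depth is h_c = 0.283333 m.
A = ½ × 3.53 × 0.85 = 1.50025 m².
Resultant F = γ·h_c·A = 8.0442 × 0.283333 × 1.50025 = 3.41935 kN.
I_c = b·h³/36 = 3.53 × 0.85³/36 = 0.0602184 m⁴.
Centre of pressure: y_p = y_c + I_c/(y_c·A) = 0.283333 + 0.0602184/(0.283333 × 1.50025) = 0.283333 + 0.141667 = 0.425 m along the plane.
The resultant acts 0.283333 + 0.141667 = 0.425 m (along the plate) below the hinge at the top edge, so the moment about the hinge is M = F × 0.425 = 3.41935 × 0.425 = 1.45322 kN·m.

M ≈ 1.453 kN·m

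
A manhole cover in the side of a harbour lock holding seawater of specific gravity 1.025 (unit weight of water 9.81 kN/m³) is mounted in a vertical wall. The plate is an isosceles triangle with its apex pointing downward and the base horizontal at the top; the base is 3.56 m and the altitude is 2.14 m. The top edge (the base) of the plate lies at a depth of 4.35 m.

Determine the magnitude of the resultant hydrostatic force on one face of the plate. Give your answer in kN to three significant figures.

F ≈ 194 kN

γ = 1.025 × 9.81 = 10.05525 kN/m³.
With the apex down, the centroid sits h/3 = 2.14/3 = 0.713333 m below the base (the top edge), so the centroid depth is h_c = 4.35 + 0.713333 = 5.06333 m.
A = ½ × 3.56 × 2.14 = 3.8092 m².
Resultant F = γ·h_c·A = 10.05525 × 5.06333 × 3.8092 = 193.938 kN.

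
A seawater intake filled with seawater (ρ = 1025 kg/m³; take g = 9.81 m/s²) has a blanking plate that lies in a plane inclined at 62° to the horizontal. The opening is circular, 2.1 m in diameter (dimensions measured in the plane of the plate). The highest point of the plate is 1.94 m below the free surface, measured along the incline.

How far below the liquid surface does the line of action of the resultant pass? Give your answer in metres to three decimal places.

γ = ρg = 1025 × 9.81 / 1000 = 10.05525 kN/m³.
Let θ = 62° be the plate's angle to the horizontal; measure y along the incline from where the plane meets the free surface. Vertical depth h = y·sinθ with sinθ = 0.882948.
The centroid is at the centre, 1.05 m below the top of the plate, so y_c = 1.94 + 1.05 = 2.99 m and h_c = 2.99 × 0.882948 = 2.64001 m.
A = π(1.05)² = 3.46361 m².
Resultant F = γ·h_c·A = 10.05525 × 2.64001 × 3.46361 = 91.9449 kN.
I_c = πr⁴/4 = π × 1.05⁴/4 = 0.954656 m⁴.
Centre of pressure: y_p = y_c + I_c/(y_c·A) = 2.99 + 0.954656/(2.99 × 3.46361) = 2.99 + 0.0921821 = 3.08218 m along the plane.
Vertically, h_p = y_p·sinθ = 3.08218 × 0.882948 = 2.7214 m.

h_p = 2.721 m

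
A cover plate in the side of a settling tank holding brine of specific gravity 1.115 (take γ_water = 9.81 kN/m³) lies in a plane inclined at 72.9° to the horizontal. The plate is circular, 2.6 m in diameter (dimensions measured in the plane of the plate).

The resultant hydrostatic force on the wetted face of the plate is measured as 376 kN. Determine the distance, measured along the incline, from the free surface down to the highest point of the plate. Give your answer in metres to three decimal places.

y_top ≈ 5.474 m

γ = 1.115 × 9.81 = 10.93815 kN/m³.
A = π(1.3)² = 5.30929 m².
From F = γ·h_c·A, the centroid depth is h_c = 376/(10.93815 × 5.30929) = 6.47452 m.
Let θ = 72.9° be the plate's angle to the horizontal; measure y along the incline from where the plane meets the free surface. Vertical depth h = y·sinθ with sinθ = 0.955793.
Along the incline, y_c = h_c/sinθ = 6.47452/0.955793 = 6.77398 m.
The centroid is at the centre, 1.3 m below the top of the plate, so the highest point sits at y_top = 6.77398 − 1.3 = 5.47398 m along the incline.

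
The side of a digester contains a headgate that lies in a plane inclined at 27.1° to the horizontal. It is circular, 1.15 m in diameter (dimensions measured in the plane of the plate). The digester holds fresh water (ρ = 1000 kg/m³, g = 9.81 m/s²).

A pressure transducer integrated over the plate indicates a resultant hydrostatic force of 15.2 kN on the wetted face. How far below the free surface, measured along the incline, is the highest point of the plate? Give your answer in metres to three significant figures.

y_top ≈ 2.70 m

γ = ρg = 1000 × 9.81 = 9810 N/m³ = 9.81 kN/m³.
A = π(0.575)² = 1.03869 m².
From F = γ·h_c·A, the centroid depth is h_c = 15.2/(9.81 × 1.03869) = 1.49172 m.
Let θ = 27.1° be the plate's angle to the horizontal; measure y along the incline from where the plane meets the free surface. Vertical depth h = y·sinθ with sinθ = 0.455545.
Along the incline, y_c = h_c/sinθ = 1.49172/0.455545 = 3.27458 m.
The centroid is at the centre, 0.575 m below the top of the plate, so the highest point sits at y_top = 3.27458 − 0.575 = 2.69958 m along the incline.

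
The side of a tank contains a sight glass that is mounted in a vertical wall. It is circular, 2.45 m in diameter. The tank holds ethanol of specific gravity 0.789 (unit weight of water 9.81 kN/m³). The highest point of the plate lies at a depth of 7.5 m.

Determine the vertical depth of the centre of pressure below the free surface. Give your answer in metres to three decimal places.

h_p = 8.768 m

γ = 0.789 × 9.81 = 7.74009 kN/m³.
The centroid is at the centre, 1.225 m below the top of the plate, so the centroid depth is h_c = 7.5 + 1.225 = 8.725 m.
A = π(1.225)² = 4.71435 m².
Resultant F = γ·h_c·A = 7.74009 × 8.725 × 4.71435 = 318.371 kN.
I_c = πr⁴/4 = π × 1.225⁴/4 = 1.76862 m⁴.
Centre of pressure: y_p = y_c + I_c/(y_c·A) = 8.725 + 1.76862/(8.725 × 4.71435) = 8.725 + 0.0429979 = 8.768 m along the plane.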